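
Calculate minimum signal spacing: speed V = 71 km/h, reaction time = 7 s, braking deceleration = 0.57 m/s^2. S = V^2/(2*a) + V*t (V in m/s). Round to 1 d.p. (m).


V = 71 / 3.6 = 19.7222 m/s
Braking distance = 19.7222^2 / (2*0.57) = 341.1983 m
Sighting distance = 19.7222 * 7 = 138.0556 m
S = 341.1983 + 138.0556 = 479.3 m

479.3


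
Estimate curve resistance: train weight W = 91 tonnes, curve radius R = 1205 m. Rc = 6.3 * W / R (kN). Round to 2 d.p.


Rc = 6.3 * W / R
Rc = 6.3 * 91 / 1205
Rc = 573.3 / 1205
Rc = 0.48 kN

0.48


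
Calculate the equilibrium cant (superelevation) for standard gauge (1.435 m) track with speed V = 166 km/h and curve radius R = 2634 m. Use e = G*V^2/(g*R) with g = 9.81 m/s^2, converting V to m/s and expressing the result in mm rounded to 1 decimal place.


Convert speed: V = 166 / 3.6 = 46.1111 m/s
Apply formula: e = 1.435 * 46.1111^2 / (9.81 * 2634)
e = 1.435 * 2126.2346 / 25839.54
e = 0.118081 m = 118.1 mm

118.1


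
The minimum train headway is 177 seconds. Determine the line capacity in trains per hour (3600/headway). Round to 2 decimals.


Capacity = 3600 / headway
Capacity = 3600 / 177
Capacity = 20.34 trains/hour

20.34


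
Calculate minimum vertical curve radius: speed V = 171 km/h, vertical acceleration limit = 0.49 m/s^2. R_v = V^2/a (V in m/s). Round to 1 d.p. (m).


Convert speed: V = 171 / 3.6 = 47.5 m/s
V^2 = 2256.25 m^2/s^2
R_v = 2256.25 / 0.49
R_v = 4604.6 m

4604.6


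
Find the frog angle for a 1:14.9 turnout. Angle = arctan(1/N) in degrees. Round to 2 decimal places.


1/N = 1/14.9 = 0.067114
angle = arctan(0.067114) = 0.067014 rad
angle = 0.067014 * 180/pi = 3.84 degrees

3.84


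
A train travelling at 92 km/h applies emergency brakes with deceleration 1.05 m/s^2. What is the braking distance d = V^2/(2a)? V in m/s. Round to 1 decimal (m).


Convert speed: V = 92 / 3.6 = 25.5556 m/s
V^2 = 653.0864
d = 653.0864 / (2 * 1.05)
d = 653.0864 / 2.1
d = 311.0 m

311.0


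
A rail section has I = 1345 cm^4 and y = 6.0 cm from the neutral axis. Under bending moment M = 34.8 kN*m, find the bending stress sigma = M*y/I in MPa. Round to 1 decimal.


Convert units:
M = 34.8 kN*m = 34800000 N*mm
y = 6.0 cm = 60 mm
I = 1345 cm^4 = 13450000 mm^4
sigma = 34800000 * 60 / 13450000
sigma = 155.2 MPa

155.2


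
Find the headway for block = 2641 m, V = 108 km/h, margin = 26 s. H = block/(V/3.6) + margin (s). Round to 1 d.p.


V = 108 / 3.6 = 30.0 m/s
Block traversal time = 2641 / 30.0 = 88.0333 s
Headway = 88.0333 + 26
Headway = 114.0 s

114.0


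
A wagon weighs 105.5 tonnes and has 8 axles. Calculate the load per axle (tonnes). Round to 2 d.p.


Load per axle = total weight / number of axles
Load = 105.5 / 8
Load = 13.19 tonnes

13.19


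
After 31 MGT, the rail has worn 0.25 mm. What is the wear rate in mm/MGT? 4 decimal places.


Wear rate = total wear / cumulative tonnage
Rate = 0.25 / 31
Rate = 0.0081 mm/MGT

0.0081


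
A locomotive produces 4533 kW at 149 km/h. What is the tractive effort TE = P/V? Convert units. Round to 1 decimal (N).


Convert: P = 4533 kW = 4533000 W
V = 149 / 3.6 = 41.3889 m/s
TE = 4533000 / 41.3889
TE = 109522.1 N

109522.1


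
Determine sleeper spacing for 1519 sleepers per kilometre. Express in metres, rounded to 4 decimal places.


Spacing = 1000 m / number of sleepers
Spacing = 1000 / 1519
Spacing = 0.6583 m

0.6583


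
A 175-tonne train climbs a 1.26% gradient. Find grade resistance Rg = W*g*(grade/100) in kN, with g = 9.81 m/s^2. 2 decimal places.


Rg = W * 9.81 * grade / 100
Rg = 175 * 9.81 * 1.26 / 100
Rg = 1716.75 * 0.0126
Rg = 21.63 kN

21.63


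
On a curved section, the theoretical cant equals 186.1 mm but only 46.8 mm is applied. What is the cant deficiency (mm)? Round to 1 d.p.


Cant deficiency = equilibrium cant - actual cant
CD = 186.1 - 46.8
CD = 139.3 mm

139.3


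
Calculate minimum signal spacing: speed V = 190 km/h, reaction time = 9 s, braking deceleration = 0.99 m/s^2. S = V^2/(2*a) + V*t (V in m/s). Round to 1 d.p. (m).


V = 190 / 3.6 = 52.7778 m/s
Braking distance = 52.7778^2 / (2*0.99) = 1406.8151 m
Sighting distance = 52.7778 * 9 = 475.0 m
S = 1406.8151 + 475.0 = 1881.8 m

1881.8


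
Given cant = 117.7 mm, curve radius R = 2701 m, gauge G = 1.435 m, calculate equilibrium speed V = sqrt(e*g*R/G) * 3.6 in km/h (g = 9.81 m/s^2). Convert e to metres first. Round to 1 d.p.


Convert cant: e = 117.7 mm = 0.1177 m
V_ms = sqrt(0.1177 * 9.81 * 2701 / 1.435)
V_ms = sqrt(2173.29236) = 46.6186 m/s
V = 46.6186 * 3.6 = 167.8 km/h

167.8


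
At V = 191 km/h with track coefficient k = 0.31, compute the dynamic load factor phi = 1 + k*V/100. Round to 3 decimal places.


phi = 1 + k * V / 100
phi = 1 + 0.31 * 191 / 100
phi = 1 + 0.5921
phi = 1.592

1.592


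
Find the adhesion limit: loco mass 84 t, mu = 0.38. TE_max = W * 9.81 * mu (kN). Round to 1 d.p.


TE_max = W * g * mu
TE_max = 84 * 9.81 * 0.38
TE_max = 824.04 * 0.38
TE_max = 313.1 kN

313.1


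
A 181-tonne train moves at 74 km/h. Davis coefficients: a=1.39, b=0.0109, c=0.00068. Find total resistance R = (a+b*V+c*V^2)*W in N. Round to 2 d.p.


b*V = 0.0109 * 74 = 0.8066
c*V^2 = 0.00068 * 5476 = 3.72368
R_per_t = 1.39 + 0.8066 + 3.72368 = 5.92028 N/t
R_total = 5.92028 * 181 = 1071.57 N

1071.57


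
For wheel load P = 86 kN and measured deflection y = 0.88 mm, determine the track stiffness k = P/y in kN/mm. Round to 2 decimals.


Track stiffness k = P / y
k = 86 / 0.88
k = 97.73 kN/mm

97.73


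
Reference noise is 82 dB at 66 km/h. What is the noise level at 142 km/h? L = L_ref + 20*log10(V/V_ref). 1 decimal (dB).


V/V_ref = 142 / 66 = 2.151515
log10(2.151515) = 0.332744
20 * 0.332744 = 6.6549
L = 82 + 6.6549 = 88.7 dB

88.7


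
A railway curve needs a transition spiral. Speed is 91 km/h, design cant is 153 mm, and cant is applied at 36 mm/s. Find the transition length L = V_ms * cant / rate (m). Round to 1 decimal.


Convert speed: V = 91 / 3.6 = 25.2778 m/s
L = 25.2778 * 153 / 36
L = 3867.5 / 36
L = 107.4 m

107.4


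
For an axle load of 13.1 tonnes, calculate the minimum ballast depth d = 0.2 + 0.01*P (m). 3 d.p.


d = 0.2 + 0.01 * 13.1
d = 0.2 + 0.131
d = 0.331 m

0.331


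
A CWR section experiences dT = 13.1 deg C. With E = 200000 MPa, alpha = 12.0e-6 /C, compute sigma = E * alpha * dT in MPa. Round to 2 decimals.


sigma = E * alpha * dT
sigma = 200000 * 12.0e-6 * 13.1
sigma = 2.4 * 13.1
sigma = 31.44 MPa

31.44


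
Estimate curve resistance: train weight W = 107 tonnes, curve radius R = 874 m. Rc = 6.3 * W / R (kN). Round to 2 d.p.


Rc = 6.3 * W / R
Rc = 6.3 * 107 / 874
Rc = 674.1 / 874
Rc = 0.77 kN

0.77


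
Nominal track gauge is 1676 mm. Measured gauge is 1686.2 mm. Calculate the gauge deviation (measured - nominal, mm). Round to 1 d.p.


Deviation = measured - nominal
Deviation = 1686.2 - 1676
Deviation = 10.2 mm

10.2


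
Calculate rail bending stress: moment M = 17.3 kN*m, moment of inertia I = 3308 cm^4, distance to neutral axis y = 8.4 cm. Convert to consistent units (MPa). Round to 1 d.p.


Convert units:
M = 17.3 kN*m = 17300000 N*mm
y = 8.4 cm = 84 mm
I = 3308 cm^4 = 33080000 mm^4
sigma = 17300000 * 84 / 33080000
sigma = 43.9 MPa

43.9


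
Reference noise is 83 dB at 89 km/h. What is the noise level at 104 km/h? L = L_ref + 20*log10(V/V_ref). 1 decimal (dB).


V/V_ref = 104 / 89 = 1.168539
log10(1.168539) = 0.067643
20 * 0.067643 = 1.3529
L = 83 + 1.3529 = 84.4 dB

84.4


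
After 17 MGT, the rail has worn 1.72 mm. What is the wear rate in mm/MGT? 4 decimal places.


Wear rate = total wear / cumulative tonnage
Rate = 1.72 / 17
Rate = 0.1012 mm/MGT

0.1012


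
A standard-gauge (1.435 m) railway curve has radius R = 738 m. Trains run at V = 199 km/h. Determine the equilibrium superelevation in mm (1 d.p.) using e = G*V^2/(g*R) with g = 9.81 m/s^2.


Convert speed: V = 199 / 3.6 = 55.2778 m/s
Apply formula: e = 1.435 * 55.2778^2 / (9.81 * 738)
e = 1.435 * 3055.6327 / 7239.78
e = 0.605658 m = 605.7 mm

605.7


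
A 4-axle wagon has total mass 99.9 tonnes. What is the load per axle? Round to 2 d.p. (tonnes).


Load per axle = total weight / number of axles
Load = 99.9 / 4
Load = 24.98 tonnes

24.98


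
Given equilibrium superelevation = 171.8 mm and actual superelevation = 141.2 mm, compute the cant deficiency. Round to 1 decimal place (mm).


Cant deficiency = equilibrium cant - actual cant
CD = 171.8 - 141.2
CD = 30.6 mm

30.6


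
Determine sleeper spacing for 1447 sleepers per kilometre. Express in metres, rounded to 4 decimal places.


Spacing = 1000 m / number of sleepers
Spacing = 1000 / 1447
Spacing = 0.6911 m

0.6911


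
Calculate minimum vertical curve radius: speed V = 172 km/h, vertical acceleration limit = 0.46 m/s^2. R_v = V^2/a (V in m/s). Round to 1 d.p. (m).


Convert speed: V = 172 / 3.6 = 47.7778 m/s
V^2 = 2282.716 m^2/s^2
R_v = 2282.716 / 0.46
R_v = 4962.4 m

4962.4


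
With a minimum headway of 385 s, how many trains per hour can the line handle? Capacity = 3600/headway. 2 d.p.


Capacity = 3600 / headway
Capacity = 3600 / 385
Capacity = 9.35 trains/hour

9.35


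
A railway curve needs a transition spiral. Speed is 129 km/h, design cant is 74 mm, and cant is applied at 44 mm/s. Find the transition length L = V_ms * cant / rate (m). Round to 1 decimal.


Convert speed: V = 129 / 3.6 = 35.8333 m/s
L = 35.8333 * 74 / 44
L = 2651.6667 / 44
L = 60.3 m

60.3


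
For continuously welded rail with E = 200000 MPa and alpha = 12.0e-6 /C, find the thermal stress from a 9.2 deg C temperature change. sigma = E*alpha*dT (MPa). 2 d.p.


sigma = E * alpha * dT
sigma = 200000 * 12.0e-6 * 9.2
sigma = 2.4 * 9.2
sigma = 22.08 MPa

22.08


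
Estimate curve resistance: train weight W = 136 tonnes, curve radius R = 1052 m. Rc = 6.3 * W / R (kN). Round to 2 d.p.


Rc = 6.3 * W / R
Rc = 6.3 * 136 / 1052
Rc = 856.8 / 1052
Rc = 0.81 kN

0.81


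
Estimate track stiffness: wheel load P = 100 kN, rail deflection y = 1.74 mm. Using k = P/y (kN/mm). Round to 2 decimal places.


Track stiffness k = P / y
k = 100 / 1.74
k = 57.47 kN/mm

57.47


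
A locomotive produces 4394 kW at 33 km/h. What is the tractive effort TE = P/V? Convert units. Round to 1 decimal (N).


Convert: P = 4394 kW = 4394000 W
V = 33 / 3.6 = 9.1667 m/s
TE = 4394000 / 9.1667
TE = 479345.5 N

479345.5


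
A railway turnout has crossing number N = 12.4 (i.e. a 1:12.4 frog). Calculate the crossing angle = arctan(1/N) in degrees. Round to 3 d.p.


1/N = 1/12.4 = 0.080645
angle = arctan(0.080645) = 0.080471 rad
angle = 0.080471 * 180/pi = 4.611 degrees

4.611


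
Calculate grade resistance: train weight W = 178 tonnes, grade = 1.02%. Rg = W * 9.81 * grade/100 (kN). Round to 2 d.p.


Rg = W * 9.81 * grade / 100
Rg = 178 * 9.81 * 1.02 / 100
Rg = 1746.18 * 0.0102
Rg = 17.81 kN

17.81


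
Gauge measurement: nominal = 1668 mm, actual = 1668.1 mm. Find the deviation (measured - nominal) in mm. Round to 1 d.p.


Deviation = measured - nominal
Deviation = 1668.1 - 1668
Deviation = 0.1 mm

0.1


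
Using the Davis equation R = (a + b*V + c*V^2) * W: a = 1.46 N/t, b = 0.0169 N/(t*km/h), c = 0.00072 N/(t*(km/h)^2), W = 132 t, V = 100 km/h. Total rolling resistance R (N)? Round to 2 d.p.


b*V = 0.0169 * 100 = 1.69
c*V^2 = 0.00072 * 10000 = 7.2
R_per_t = 1.46 + 1.69 + 7.2 = 10.35 N/t
R_total = 10.35 * 132 = 1366.20 N

1366.20


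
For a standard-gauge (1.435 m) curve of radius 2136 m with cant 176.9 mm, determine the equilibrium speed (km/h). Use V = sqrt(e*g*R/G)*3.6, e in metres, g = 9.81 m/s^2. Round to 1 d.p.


Convert cant: e = 176.9 mm = 0.1769 m
V_ms = sqrt(0.1769 * 9.81 * 2136 / 1.435)
V_ms = sqrt(2583.12955) = 50.8245 m/s
V = 50.8245 * 3.6 = 183.0 km/h

183.0


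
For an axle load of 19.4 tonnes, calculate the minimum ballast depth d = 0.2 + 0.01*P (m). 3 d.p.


d = 0.2 + 0.01 * 19.4
d = 0.2 + 0.194
d = 0.394 m

0.394


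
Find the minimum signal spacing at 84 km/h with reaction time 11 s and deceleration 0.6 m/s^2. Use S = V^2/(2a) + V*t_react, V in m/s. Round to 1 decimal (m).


V = 84 / 3.6 = 23.3333 m/s
Braking distance = 23.3333^2 / (2*0.6) = 453.7037 m
Sighting distance = 23.3333 * 11 = 256.6667 m
S = 453.7037 + 256.6667 = 710.4 m

710.4


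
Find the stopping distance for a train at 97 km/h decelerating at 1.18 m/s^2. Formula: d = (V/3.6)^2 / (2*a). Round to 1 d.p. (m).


Convert speed: V = 97 / 3.6 = 26.9444 m/s
V^2 = 726.0031
d = 726.0031 / (2 * 1.18)
d = 726.0031 / 2.36
d = 307.6 m

307.6


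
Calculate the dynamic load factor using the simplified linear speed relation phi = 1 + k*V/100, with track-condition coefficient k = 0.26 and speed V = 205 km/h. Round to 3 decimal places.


phi = 1 + k * V / 100
phi = 1 + 0.26 * 205 / 100
phi = 1 + 0.533
phi = 1.533

1.533


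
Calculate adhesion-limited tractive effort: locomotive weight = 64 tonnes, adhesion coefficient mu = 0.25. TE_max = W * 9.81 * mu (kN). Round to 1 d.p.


TE_max = W * g * mu
TE_max = 64 * 9.81 * 0.25
TE_max = 627.84 * 0.25
TE_max = 157.0 kN

157.0


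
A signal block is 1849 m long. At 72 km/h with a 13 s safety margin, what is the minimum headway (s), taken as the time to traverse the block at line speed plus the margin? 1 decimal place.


V = 72 / 3.6 = 20.0 m/s
Block traversal time = 1849 / 20.0 = 92.45 s
Headway = 92.45 + 13
Headway = 105.5 s

105.5


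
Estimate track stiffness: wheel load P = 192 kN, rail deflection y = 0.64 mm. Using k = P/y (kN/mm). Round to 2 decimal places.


Track stiffness k = P / y
k = 192 / 0.64
k = 300.00 kN/mm

300.00


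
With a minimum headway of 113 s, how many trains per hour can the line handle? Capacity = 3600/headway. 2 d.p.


Capacity = 3600 / headway
Capacity = 3600 / 113
Capacity = 31.86 trains/hour

31.86


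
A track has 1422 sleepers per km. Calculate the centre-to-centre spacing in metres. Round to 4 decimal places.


Spacing = 1000 m / number of sleepers
Spacing = 1000 / 1422
Spacing = 0.7032 m

0.7032


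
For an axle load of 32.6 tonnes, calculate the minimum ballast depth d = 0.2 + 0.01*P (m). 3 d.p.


d = 0.2 + 0.01 * 32.6
d = 0.2 + 0.326
d = 0.526 m

0.526


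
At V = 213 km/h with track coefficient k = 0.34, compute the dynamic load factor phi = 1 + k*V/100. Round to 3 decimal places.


phi = 1 + k * V / 100
phi = 1 + 0.34 * 213 / 100
phi = 1 + 0.7242
phi = 1.724

1.724


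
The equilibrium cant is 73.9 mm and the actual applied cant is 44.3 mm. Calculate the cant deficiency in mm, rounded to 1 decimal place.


Cant deficiency = equilibrium cant - actual cant
CD = 73.9 - 44.3
CD = 29.6 mm

29.6


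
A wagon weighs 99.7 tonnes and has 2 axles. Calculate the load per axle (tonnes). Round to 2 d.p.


Load per axle = total weight / number of axles
Load = 99.7 / 2
Load = 49.85 tonnes

49.85


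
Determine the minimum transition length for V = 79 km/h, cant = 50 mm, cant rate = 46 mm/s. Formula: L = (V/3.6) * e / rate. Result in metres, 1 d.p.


Convert speed: V = 79 / 3.6 = 21.9444 m/s
L = 21.9444 * 50 / 46
L = 1097.2222 / 46
L = 23.9 m

23.9


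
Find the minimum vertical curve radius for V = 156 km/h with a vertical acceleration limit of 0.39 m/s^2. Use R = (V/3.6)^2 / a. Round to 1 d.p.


Convert speed: V = 156 / 3.6 = 43.3333 m/s
V^2 = 1877.7778 m^2/s^2
R_v = 1877.7778 / 0.39
R_v = 4814.8 m

4814.8


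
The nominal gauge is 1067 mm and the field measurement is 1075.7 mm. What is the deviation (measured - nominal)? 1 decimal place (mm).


Deviation = measured - nominal
Deviation = 1075.7 - 1067
Deviation = 8.7 mm

8.7


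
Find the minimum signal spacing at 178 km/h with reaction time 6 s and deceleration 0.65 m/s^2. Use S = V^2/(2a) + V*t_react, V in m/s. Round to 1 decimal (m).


V = 178 / 3.6 = 49.4444 m/s
Braking distance = 49.4444^2 / (2*0.65) = 1880.5793 m
Sighting distance = 49.4444 * 6 = 296.6667 m
S = 1880.5793 + 296.6667 = 2177.2 m

2177.2


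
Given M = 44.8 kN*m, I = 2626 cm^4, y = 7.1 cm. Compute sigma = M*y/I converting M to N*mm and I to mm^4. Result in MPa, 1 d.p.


Convert units:
M = 44.8 kN*m = 44800000 N*mm
y = 7.1 cm = 71 mm
I = 2626 cm^4 = 26260000 mm^4
sigma = 44800000 * 71 / 26260000
sigma = 121.1 MPa

121.1


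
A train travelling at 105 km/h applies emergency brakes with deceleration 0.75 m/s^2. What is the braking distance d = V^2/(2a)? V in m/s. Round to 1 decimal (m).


Convert speed: V = 105 / 3.6 = 29.1667 m/s
V^2 = 850.6944
d = 850.6944 / (2 * 0.75)
d = 850.6944 / 1.5
d = 567.1 m

567.1


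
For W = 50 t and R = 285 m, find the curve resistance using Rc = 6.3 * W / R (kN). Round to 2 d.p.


Rc = 6.3 * W / R
Rc = 6.3 * 50 / 285
Rc = 315.0 / 285
Rc = 1.11 kN

1.11


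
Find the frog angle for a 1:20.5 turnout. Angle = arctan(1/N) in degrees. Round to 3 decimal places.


1/N = 1/20.5 = 0.04878
angle = arctan(0.04878) = 0.048742 rad
angle = 0.048742 * 180/pi = 2.793 degrees

2.793


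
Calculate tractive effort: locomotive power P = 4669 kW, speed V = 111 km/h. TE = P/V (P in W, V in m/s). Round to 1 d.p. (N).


Convert: P = 4669 kW = 4669000 W
V = 111 / 3.6 = 30.8333 m/s
TE = 4669000 / 30.8333
TE = 151427.0 N

151427.0


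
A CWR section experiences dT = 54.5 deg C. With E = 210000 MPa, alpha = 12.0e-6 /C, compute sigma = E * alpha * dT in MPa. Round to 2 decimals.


sigma = E * alpha * dT
sigma = 210000 * 12.0e-6 * 54.5
sigma = 2.52 * 54.5
sigma = 137.34 MPa

137.34


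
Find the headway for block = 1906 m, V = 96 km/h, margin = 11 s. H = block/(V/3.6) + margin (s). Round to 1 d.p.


V = 96 / 3.6 = 26.6667 m/s
Block traversal time = 1906 / 26.6667 = 71.475 s
Headway = 71.475 + 11
Headway = 82.5 s

82.5


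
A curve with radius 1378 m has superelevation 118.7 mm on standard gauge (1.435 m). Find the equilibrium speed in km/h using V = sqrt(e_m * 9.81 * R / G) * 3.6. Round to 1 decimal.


Convert cant: e = 118.7 mm = 0.1187 m
V_ms = sqrt(0.1187 * 9.81 * 1378 / 1.435)
V_ms = sqrt(1118.193705) = 33.4394 m/s
V = 33.4394 * 3.6 = 120.4 km/h

120.4


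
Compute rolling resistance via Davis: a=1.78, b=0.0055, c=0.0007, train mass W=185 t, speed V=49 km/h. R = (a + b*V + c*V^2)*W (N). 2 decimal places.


b*V = 0.0055 * 49 = 0.2695
c*V^2 = 0.0007 * 2401 = 1.6807
R_per_t = 1.78 + 0.2695 + 1.6807 = 3.7302 N/t
R_total = 3.7302 * 185 = 690.09 N

690.09


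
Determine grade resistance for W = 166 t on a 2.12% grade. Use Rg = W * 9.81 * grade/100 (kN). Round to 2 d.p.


Rg = W * 9.81 * grade / 100
Rg = 166 * 9.81 * 2.12 / 100
Rg = 1628.46 * 0.0212
Rg = 34.52 kN

34.52


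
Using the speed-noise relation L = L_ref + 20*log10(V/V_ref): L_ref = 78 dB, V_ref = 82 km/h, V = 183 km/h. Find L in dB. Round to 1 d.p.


V/V_ref = 183 / 82 = 2.231707
log10(2.231707) = 0.348637
20 * 0.348637 = 6.9727
L = 78 + 6.9727 = 85.0 dB

85.0


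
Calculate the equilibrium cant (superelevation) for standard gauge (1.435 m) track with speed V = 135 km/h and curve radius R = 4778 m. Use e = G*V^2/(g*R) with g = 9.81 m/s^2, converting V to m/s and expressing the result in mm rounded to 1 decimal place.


Convert speed: V = 135 / 3.6 = 37.5 m/s
Apply formula: e = 1.435 * 37.5^2 / (9.81 * 4778)
e = 1.435 * 1406.25 / 46872.18
e = 0.043053 m = 43.1 mm

43.1


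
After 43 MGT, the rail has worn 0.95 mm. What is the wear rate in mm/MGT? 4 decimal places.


Wear rate = total wear / cumulative tonnage
Rate = 0.95 / 43
Rate = 0.0221 mm/MGT

0.0221


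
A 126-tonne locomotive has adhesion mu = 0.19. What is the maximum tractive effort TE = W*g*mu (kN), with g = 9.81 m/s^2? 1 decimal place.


TE_max = W * g * mu
TE_max = 126 * 9.81 * 0.19
TE_max = 1236.06 * 0.19
TE_max = 234.9 kN

234.9


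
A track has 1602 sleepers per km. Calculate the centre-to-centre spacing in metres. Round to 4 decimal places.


Spacing = 1000 m / number of sleepers
Spacing = 1000 / 1602
Spacing = 0.6242 m

0.6242


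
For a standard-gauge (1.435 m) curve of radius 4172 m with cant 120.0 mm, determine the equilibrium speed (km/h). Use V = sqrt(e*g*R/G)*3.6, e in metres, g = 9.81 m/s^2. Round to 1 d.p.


Convert cant: e = 120.0 mm = 0.1200 m
V_ms = sqrt(0.1200 * 9.81 * 4172 / 1.435)
V_ms = sqrt(3422.493659) = 58.5021 m/s
V = 58.5021 * 3.6 = 210.6 km/h

210.6


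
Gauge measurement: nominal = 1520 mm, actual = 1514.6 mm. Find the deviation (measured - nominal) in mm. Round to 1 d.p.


Deviation = measured - nominal
Deviation = 1514.6 - 1520
Deviation = -5.4 mm

-5.4


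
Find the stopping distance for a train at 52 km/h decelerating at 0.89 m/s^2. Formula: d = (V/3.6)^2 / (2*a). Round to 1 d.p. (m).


Convert speed: V = 52 / 3.6 = 14.4444 m/s
V^2 = 208.642
d = 208.642 / (2 * 0.89)
d = 208.642 / 1.78
d = 117.2 m

117.2


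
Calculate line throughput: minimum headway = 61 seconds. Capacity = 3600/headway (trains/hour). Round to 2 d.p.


Capacity = 3600 / headway
Capacity = 3600 / 61
Capacity = 59.02 trains/hour

59.02


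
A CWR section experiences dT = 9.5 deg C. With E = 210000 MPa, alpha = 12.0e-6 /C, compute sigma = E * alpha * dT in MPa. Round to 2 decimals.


sigma = E * alpha * dT
sigma = 210000 * 12.0e-6 * 9.5
sigma = 2.52 * 9.5
sigma = 23.94 MPa

23.94


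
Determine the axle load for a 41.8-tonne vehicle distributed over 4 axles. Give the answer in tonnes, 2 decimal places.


Load per axle = total weight / number of axles
Load = 41.8 / 4
Load = 10.45 tonnes

10.45


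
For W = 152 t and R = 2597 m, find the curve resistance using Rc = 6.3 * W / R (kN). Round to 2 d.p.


Rc = 6.3 * W / R
Rc = 6.3 * 152 / 2597
Rc = 957.6 / 2597
Rc = 0.37 kN

0.37


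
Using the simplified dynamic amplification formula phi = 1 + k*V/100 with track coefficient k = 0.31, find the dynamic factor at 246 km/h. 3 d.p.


phi = 1 + k * V / 100
phi = 1 + 0.31 * 246 / 100
phi = 1 + 0.7626
phi = 1.763

1.763


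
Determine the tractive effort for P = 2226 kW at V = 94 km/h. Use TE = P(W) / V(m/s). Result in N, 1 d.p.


Convert: P = 2226 kW = 2226000 W
V = 94 / 3.6 = 26.1111 m/s
TE = 2226000 / 26.1111
TE = 85251.1 N

85251.1


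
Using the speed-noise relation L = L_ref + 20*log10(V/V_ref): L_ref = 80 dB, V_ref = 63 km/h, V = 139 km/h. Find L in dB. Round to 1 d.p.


V/V_ref = 139 / 63 = 2.206349
log10(2.206349) = 0.343674
20 * 0.343674 = 6.8735
L = 80 + 6.8735 = 86.9 dB

86.9


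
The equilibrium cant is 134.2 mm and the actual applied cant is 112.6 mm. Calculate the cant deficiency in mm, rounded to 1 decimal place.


Cant deficiency = equilibrium cant - actual cant
CD = 134.2 - 112.6
CD = 21.6 mm

21.6


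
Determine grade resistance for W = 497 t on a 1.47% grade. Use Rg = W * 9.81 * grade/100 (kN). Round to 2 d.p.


Rg = W * 9.81 * grade / 100
Rg = 497 * 9.81 * 1.47 / 100
Rg = 4875.57 * 0.0147
Rg = 71.67 kN

71.67


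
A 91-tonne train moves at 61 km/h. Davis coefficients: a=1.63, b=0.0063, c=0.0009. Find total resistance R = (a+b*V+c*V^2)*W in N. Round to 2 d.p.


b*V = 0.0063 * 61 = 0.3843
c*V^2 = 0.0009 * 3721 = 3.3489
R_per_t = 1.63 + 0.3843 + 3.3489 = 5.3632 N/t
R_total = 5.3632 * 91 = 488.05 N

488.05


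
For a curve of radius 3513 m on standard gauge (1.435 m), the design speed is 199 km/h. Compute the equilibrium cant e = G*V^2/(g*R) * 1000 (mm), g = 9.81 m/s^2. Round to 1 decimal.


Convert speed: V = 199 / 3.6 = 55.2778 m/s
Apply formula: e = 1.435 * 55.2778^2 / (9.81 * 3513)
e = 1.435 * 3055.6327 / 34462.53
e = 0.127235 m = 127.2 mm

127.2


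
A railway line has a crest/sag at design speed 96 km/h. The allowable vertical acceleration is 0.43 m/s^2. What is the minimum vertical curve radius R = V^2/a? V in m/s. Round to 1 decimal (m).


Convert speed: V = 96 / 3.6 = 26.6667 m/s
V^2 = 711.1111 m^2/s^2
R_v = 711.1111 / 0.43
R_v = 1653.7 m

1653.7


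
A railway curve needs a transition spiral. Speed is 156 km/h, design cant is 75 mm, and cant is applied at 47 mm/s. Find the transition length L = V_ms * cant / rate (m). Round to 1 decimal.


Convert speed: V = 156 / 3.6 = 43.3333 m/s
L = 43.3333 * 75 / 47
L = 3250.0 / 47
L = 69.1 m

69.1


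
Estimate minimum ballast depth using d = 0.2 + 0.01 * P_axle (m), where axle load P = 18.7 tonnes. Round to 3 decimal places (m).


d = 0.2 + 0.01 * 18.7
d = 0.2 + 0.187
d = 0.387 m

0.387


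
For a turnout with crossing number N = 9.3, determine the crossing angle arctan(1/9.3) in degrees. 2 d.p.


1/N = 1/9.3 = 0.107527
angle = arctan(0.107527) = 0.107115 rad
angle = 0.107115 * 180/pi = 6.14 degrees

6.14


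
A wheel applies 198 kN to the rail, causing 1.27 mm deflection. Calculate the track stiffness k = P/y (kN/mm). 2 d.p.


Track stiffness k = P / y
k = 198 / 1.27
k = 155.91 kN/mm

155.91


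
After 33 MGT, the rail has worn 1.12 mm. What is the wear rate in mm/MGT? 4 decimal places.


Wear rate = total wear / cumulative tonnage
Rate = 1.12 / 33
Rate = 0.0339 mm/MGT

0.0339


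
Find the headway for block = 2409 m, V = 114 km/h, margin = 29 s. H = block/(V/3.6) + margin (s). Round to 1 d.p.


V = 114 / 3.6 = 31.6667 m/s
Block traversal time = 2409 / 31.6667 = 76.0737 s
Headway = 76.0737 + 29
Headway = 105.1 s

105.1


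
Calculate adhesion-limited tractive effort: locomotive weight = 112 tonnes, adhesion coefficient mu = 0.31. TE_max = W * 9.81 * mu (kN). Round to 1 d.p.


TE_max = W * g * mu
TE_max = 112 * 9.81 * 0.31
TE_max = 1098.72 * 0.31
TE_max = 340.6 kN

340.6


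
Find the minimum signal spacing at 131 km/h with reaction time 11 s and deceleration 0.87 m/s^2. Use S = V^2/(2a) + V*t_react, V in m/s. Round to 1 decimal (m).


V = 131 / 3.6 = 36.3889 m/s
Braking distance = 36.3889^2 / (2*0.87) = 761.0065 m
Sighting distance = 36.3889 * 11 = 400.2778 m
S = 761.0065 + 400.2778 = 1161.3 m

1161.3


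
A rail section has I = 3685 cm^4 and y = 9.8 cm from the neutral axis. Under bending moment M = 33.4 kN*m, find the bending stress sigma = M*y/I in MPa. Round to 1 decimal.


Convert units:
M = 33.4 kN*m = 33400000 N*mm
y = 9.8 cm = 98 mm
I = 3685 cm^4 = 36850000 mm^4
sigma = 33400000 * 98 / 36850000
sigma = 88.8 MPa

88.8


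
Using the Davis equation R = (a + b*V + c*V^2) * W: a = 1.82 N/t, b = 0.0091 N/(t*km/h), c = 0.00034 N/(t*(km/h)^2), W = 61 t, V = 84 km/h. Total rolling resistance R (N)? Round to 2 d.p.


b*V = 0.0091 * 84 = 0.7644
c*V^2 = 0.00034 * 7056 = 2.39904
R_per_t = 1.82 + 0.7644 + 2.39904 = 4.98344 N/t
R_total = 4.98344 * 61 = 303.99 N

303.99


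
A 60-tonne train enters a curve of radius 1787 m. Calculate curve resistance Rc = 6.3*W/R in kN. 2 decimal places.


Rc = 6.3 * W / R
Rc = 6.3 * 60 / 1787
Rc = 378.0 / 1787
Rc = 0.21 kN

0.21


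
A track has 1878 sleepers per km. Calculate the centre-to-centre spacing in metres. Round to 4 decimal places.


Spacing = 1000 m / number of sleepers
Spacing = 1000 / 1878
Spacing = 0.5325 m

0.5325


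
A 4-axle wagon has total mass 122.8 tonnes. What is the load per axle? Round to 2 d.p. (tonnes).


Load per axle = total weight / number of axles
Load = 122.8 / 4
Load = 30.70 tonnes

30.70


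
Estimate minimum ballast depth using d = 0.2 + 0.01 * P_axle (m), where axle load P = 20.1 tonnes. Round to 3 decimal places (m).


d = 0.2 + 0.01 * 20.1
d = 0.2 + 0.201
d = 0.401 m

0.401


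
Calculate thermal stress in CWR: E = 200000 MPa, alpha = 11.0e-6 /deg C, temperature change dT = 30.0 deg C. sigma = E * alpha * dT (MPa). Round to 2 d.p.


sigma = E * alpha * dT
sigma = 200000 * 11.0e-6 * 30.0
sigma = 2.2 * 30.0
sigma = 66.00 MPa

66.00


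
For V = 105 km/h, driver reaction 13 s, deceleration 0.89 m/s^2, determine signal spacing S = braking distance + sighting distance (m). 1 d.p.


V = 105 / 3.6 = 29.1667 m/s
Braking distance = 29.1667^2 / (2*0.89) = 477.9182 m
Sighting distance = 29.1667 * 13 = 379.1667 m
S = 477.9182 + 379.1667 = 857.1 m

857.1


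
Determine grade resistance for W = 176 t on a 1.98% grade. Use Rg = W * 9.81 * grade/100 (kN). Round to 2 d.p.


Rg = W * 9.81 * grade / 100
Rg = 176 * 9.81 * 1.98 / 100
Rg = 1726.56 * 0.0198
Rg = 34.19 kN

34.19


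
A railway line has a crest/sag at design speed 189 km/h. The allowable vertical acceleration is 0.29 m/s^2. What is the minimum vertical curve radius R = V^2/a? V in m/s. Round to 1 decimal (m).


Convert speed: V = 189 / 3.6 = 52.5 m/s
V^2 = 2756.25 m^2/s^2
R_v = 2756.25 / 0.29
R_v = 9504.3 m

9504.3


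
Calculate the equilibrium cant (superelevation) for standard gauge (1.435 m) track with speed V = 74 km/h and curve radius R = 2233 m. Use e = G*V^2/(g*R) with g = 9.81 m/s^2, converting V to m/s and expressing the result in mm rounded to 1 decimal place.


Convert speed: V = 74 / 3.6 = 20.5556 m/s
Apply formula: e = 1.435 * 20.5556^2 / (9.81 * 2233)
e = 1.435 * 422.5309 / 21905.73
e = 0.027679 m = 27.7 mm

27.7


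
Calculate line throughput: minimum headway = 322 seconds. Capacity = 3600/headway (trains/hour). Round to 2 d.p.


Capacity = 3600 / headway
Capacity = 3600 / 322
Capacity = 11.18 trains/hour

11.18


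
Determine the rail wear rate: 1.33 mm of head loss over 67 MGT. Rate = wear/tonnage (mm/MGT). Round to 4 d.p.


Wear rate = total wear / cumulative tonnage
Rate = 1.33 / 67
Rate = 0.0199 mm/MGT

0.0199


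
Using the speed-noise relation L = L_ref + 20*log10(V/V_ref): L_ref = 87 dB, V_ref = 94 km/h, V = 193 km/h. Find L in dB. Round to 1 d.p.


V/V_ref = 193 / 94 = 2.053191
log10(2.053191) = 0.312429
20 * 0.312429 = 6.2486
L = 87 + 6.2486 = 93.2 dB

93.2


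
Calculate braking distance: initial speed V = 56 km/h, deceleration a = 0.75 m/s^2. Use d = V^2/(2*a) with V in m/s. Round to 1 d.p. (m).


Convert speed: V = 56 / 3.6 = 15.5556 m/s
V^2 = 241.9753
d = 241.9753 / (2 * 0.75)
d = 241.9753 / 1.5
d = 161.3 m

161.3


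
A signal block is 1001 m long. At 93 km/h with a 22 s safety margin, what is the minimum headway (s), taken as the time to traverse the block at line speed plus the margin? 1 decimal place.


V = 93 / 3.6 = 25.8333 m/s
Block traversal time = 1001 / 25.8333 = 38.7484 s
Headway = 38.7484 + 22
Headway = 60.7 s

60.7


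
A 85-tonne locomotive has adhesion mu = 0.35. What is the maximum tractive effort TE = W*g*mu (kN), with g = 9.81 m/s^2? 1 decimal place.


TE_max = W * g * mu
TE_max = 85 * 9.81 * 0.35
TE_max = 833.85 * 0.35
TE_max = 291.8 kN

291.8


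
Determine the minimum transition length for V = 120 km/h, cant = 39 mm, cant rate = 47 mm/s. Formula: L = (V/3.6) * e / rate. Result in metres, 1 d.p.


Convert speed: V = 120 / 3.6 = 33.3333 m/s
L = 33.3333 * 39 / 47
L = 1300.0 / 47
L = 27.7 m

27.7


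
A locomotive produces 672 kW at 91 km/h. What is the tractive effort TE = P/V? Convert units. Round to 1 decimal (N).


Convert: P = 672 kW = 672000 W
V = 91 / 3.6 = 25.2778 m/s
TE = 672000 / 25.2778
TE = 26584.6 N

26584.6


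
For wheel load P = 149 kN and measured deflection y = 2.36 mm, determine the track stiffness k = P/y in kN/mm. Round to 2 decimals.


Track stiffness k = P / y
k = 149 / 2.36
k = 63.14 kN/mm

63.14


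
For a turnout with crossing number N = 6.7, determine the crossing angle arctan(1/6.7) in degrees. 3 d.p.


1/N = 1/6.7 = 0.149254
angle = arctan(0.149254) = 0.14816 rad
angle = 0.14816 * 180/pi = 8.489 degrees

8.489


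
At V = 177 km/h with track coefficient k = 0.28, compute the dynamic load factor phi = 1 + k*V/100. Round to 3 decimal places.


phi = 1 + k * V / 100
phi = 1 + 0.28 * 177 / 100
phi = 1 + 0.4956
phi = 1.496

1.496


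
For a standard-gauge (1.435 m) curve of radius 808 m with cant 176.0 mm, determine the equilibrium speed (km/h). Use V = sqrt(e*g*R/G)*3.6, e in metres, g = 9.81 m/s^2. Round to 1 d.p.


Convert cant: e = 176.0 mm = 0.1760 m
V_ms = sqrt(0.1760 * 9.81 * 808 / 1.435)
V_ms = sqrt(972.167582) = 31.1796 m/s
V = 31.1796 * 3.6 = 112.2 km/h

112.2


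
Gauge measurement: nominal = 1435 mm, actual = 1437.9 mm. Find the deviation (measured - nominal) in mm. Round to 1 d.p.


Deviation = measured - nominal
Deviation = 1437.9 - 1435
Deviation = 2.9 mm

2.9


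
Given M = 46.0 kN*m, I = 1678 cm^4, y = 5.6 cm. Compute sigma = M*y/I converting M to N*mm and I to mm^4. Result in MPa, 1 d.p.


Convert units:
M = 46.0 kN*m = 46000000 N*mm
y = 5.6 cm = 56 mm
I = 1678 cm^4 = 16780000 mm^4
sigma = 46000000 * 56 / 16780000
sigma = 153.5 MPa

153.5


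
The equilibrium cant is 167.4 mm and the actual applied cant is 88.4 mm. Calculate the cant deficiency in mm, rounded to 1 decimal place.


Cant deficiency = equilibrium cant - actual cant
CD = 167.4 - 88.4
CD = 79.0 mm

79.0


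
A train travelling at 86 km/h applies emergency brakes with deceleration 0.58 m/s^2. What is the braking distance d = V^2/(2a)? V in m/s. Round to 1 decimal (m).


Convert speed: V = 86 / 3.6 = 23.8889 m/s
V^2 = 570.679
d = 570.679 / (2 * 0.58)
d = 570.679 / 1.16
d = 492.0 m

492.0


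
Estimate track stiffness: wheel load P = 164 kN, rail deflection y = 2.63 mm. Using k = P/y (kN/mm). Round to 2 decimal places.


Track stiffness k = P / y
k = 164 / 2.63
k = 62.36 kN/mm

62.36


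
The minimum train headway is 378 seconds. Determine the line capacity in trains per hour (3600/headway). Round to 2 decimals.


Capacity = 3600 / headway
Capacity = 3600 / 378
Capacity = 9.52 trains/hour

9.52


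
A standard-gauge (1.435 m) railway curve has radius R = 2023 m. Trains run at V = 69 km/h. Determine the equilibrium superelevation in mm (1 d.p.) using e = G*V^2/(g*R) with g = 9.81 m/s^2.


Convert speed: V = 69 / 3.6 = 19.1667 m/s
Apply formula: e = 1.435 * 19.1667^2 / (9.81 * 2023)
e = 1.435 * 367.3611 / 19845.63
e = 0.026563 m = 26.6 mm

26.6


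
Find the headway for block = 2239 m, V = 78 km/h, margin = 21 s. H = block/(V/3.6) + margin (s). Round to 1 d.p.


V = 78 / 3.6 = 21.6667 m/s
Block traversal time = 2239 / 21.6667 = 103.3385 s
Headway = 103.3385 + 21
Headway = 124.3 s

124.3


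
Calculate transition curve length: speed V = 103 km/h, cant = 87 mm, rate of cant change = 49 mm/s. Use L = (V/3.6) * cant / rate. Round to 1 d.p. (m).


Convert speed: V = 103 / 3.6 = 28.6111 m/s
L = 28.6111 * 87 / 49
L = 2489.1667 / 49
L = 50.8 m

50.8


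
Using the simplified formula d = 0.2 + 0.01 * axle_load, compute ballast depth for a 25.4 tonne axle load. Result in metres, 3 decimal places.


d = 0.2 + 0.01 * 25.4
d = 0.2 + 0.254
d = 0.454 m

0.454


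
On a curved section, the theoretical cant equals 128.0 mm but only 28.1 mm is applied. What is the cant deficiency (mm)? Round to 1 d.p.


Cant deficiency = equilibrium cant - actual cant
CD = 128.0 - 28.1
CD = 99.9 mm

99.9


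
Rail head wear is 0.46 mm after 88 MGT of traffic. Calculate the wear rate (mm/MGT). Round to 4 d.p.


Wear rate = total wear / cumulative tonnage
Rate = 0.46 / 88
Rate = 0.0052 mm/MGT

0.0052


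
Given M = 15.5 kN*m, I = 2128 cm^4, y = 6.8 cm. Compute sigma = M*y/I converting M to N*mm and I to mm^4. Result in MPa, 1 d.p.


Convert units:
M = 15.5 kN*m = 15500000 N*mm
y = 6.8 cm = 68 mm
I = 2128 cm^4 = 21280000 mm^4
sigma = 15500000 * 68 / 21280000
sigma = 49.5 MPa

49.5


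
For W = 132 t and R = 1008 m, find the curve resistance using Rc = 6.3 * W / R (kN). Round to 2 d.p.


Rc = 6.3 * W / R
Rc = 6.3 * 132 / 1008
Rc = 831.6 / 1008
Rc = 0.83 kN

0.83


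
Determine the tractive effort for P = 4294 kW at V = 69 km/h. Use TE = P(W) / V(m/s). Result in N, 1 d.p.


Convert: P = 4294 kW = 4294000 W
V = 69 / 3.6 = 19.1667 m/s
TE = 4294000 / 19.1667
TE = 224034.8 N

224034.8


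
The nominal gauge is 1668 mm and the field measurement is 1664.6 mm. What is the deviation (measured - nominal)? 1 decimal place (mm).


Deviation = measured - nominal
Deviation = 1664.6 - 1668
Deviation = -3.4 mm

-3.4


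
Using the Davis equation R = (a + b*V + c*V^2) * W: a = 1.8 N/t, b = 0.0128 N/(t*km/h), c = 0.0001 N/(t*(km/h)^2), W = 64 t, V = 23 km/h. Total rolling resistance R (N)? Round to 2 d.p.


b*V = 0.0128 * 23 = 0.2944
c*V^2 = 0.0001 * 529 = 0.0529
R_per_t = 1.8 + 0.2944 + 0.0529 = 2.1473 N/t
R_total = 2.1473 * 64 = 137.43 N

137.43


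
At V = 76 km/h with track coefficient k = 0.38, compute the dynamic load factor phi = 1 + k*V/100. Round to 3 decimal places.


phi = 1 + k * V / 100
phi = 1 + 0.38 * 76 / 100
phi = 1 + 0.2888
phi = 1.289

1.289


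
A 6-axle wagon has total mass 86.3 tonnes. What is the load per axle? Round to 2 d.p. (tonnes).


Load per axle = total weight / number of axles
Load = 86.3 / 6
Load = 14.38 tonnes

14.38


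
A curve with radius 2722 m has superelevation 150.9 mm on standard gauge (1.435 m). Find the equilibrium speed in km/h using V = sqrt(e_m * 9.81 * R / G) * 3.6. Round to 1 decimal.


Convert cant: e = 150.9 mm = 0.1509 m
V_ms = sqrt(0.1509 * 9.81 * 2722 / 1.435)
V_ms = sqrt(2807.982953) = 52.9904 m/s
V = 52.9904 * 3.6 = 190.8 km/h

190.8


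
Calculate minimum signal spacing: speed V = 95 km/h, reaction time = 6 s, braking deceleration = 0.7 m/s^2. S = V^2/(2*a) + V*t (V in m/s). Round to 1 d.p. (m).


V = 95 / 3.6 = 26.3889 m/s
Braking distance = 26.3889^2 / (2*0.7) = 497.4096 m
Sighting distance = 26.3889 * 6 = 158.3333 m
S = 497.4096 + 158.3333 = 655.7 m

655.7


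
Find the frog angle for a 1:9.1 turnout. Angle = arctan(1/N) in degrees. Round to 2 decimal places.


1/N = 1/9.1 = 0.10989
angle = arctan(0.10989) = 0.109451 rad
angle = 0.109451 * 180/pi = 6.27 degrees

6.27


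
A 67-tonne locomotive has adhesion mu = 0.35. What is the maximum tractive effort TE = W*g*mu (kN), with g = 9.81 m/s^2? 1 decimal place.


TE_max = W * g * mu
TE_max = 67 * 9.81 * 0.35
TE_max = 657.27 * 0.35
TE_max = 230.0 kN

230.0


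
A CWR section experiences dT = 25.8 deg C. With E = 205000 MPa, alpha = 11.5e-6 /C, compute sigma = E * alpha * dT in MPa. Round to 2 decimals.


sigma = E * alpha * dT
sigma = 205000 * 11.5e-6 * 25.8
sigma = 2.3575 * 25.8
sigma = 60.82 MPa

60.82


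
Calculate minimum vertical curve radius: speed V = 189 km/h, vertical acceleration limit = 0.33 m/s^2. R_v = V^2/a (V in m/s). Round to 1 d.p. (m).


Convert speed: V = 189 / 3.6 = 52.5 m/s
V^2 = 2756.25 m^2/s^2
R_v = 2756.25 / 0.33
R_v = 8352.3 m

8352.3


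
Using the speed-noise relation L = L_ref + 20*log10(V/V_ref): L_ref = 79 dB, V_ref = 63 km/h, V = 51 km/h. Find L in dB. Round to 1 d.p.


V/V_ref = 51 / 63 = 0.809524
log10(0.809524) = -0.09177
20 * -0.09177 = -1.8354
L = 79 + -1.8354 = 77.2 dB

77.2


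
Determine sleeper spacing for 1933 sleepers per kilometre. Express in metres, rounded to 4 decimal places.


Spacing = 1000 m / number of sleepers
Spacing = 1000 / 1933
Spacing = 0.5173 m

0.5173


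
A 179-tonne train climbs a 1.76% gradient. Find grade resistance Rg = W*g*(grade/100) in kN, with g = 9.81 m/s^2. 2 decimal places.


Rg = W * 9.81 * grade / 100
Rg = 179 * 9.81 * 1.76 / 100
Rg = 1755.99 * 0.0176
Rg = 30.91 kN

30.91


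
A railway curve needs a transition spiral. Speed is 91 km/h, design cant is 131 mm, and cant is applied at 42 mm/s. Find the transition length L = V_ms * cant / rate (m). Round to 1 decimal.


Convert speed: V = 91 / 3.6 = 25.2778 m/s
L = 25.2778 * 131 / 42
L = 3311.3889 / 42
L = 78.8 m

78.8


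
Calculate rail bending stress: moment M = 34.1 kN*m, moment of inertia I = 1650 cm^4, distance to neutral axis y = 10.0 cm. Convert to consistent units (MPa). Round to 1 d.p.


Convert units:
M = 34.1 kN*m = 34100000 N*mm
y = 10.0 cm = 100 mm
I = 1650 cm^4 = 16500000 mm^4
sigma = 34100000 * 100 / 16500000
sigma = 206.7 MPa

206.7


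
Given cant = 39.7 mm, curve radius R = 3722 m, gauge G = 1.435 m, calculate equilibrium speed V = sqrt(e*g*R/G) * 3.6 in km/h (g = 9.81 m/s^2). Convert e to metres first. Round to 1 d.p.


Convert cant: e = 39.7 mm = 0.0397 m
V_ms = sqrt(0.0397 * 9.81 * 3722 / 1.435)
V_ms = sqrt(1010.145613) = 31.7828 m/s
V = 31.7828 * 3.6 = 114.4 km/h

114.4
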